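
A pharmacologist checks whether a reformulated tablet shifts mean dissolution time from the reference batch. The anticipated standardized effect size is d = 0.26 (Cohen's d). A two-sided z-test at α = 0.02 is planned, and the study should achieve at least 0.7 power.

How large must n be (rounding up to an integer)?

n = 121

Set Φ(δ − 2.326) = 0.7; then δ − 2.326 = Φ⁻¹(0.7) = 0.524, giving δ = 2.851.
(The Φ(−δ − z_{α/2}) term is vanishingly small for δ > 0 and is dropped in the standard sample-size formula.)
δ = d·√n ⇒ n = (δ/d)² = (2.851 / 0.26)² = 120.22.
Round up to the next whole unit.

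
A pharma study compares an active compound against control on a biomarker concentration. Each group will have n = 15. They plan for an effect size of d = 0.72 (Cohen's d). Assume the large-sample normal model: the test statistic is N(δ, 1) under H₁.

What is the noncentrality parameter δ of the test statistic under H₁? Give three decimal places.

δ ≈ 1.972

δ = d·√(n/2) = 0.72 × √(15/2) = 1.9718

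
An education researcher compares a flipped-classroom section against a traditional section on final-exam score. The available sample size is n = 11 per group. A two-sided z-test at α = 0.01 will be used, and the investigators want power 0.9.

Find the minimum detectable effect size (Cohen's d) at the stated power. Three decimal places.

Need Φ(δ − 2.576) = 0.9, so δ = 2.576 + 1.282 = 3.857.
(Lower-tail contribution to power is negligible for δ > 0.)
δ = d·√(n/2) ⇒ d = δ/√(n/2) = 3.857/√(11/2) = 1.6448.

d ≈ 1.645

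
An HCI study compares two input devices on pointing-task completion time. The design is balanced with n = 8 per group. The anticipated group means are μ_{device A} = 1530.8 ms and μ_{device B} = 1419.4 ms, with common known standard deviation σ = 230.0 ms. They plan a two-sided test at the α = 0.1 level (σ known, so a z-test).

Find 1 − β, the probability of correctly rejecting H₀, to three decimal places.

Power ≈ 0.254

Standardized effect: d = |μ_{device A} − μ_{device B}| / σ = |1530.8 − 1419.4| / 230.0 = 0.4843
Noncentrality parameter: δ = d·√(n/2) = 0.4843 × √(8/2) = 0.9687
Two-sided α = 0.1 → critical value z_{0.05} = 1.645.
Power = Φ(δ − 1.645) + Φ(−δ − 1.645) = Φ(-0.676) + Φ(-2.614) = 0.2495 + 0.0045 = 0.2540.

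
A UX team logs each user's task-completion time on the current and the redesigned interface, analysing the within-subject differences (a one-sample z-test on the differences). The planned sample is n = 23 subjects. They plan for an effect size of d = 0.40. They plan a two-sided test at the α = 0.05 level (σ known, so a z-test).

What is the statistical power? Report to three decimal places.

Noncentrality parameter: δ = d·√n = 0.40 × √23 = 1.9183
Critical value for a two-sided test at α = 0.05: z_{α/2} = 1.960.
Power = Φ(δ − 1.960) + Φ(−δ − 1.960) = Φ(-0.042) + Φ(-3.878) = 0.4834 + 0.0001 = 0.4834.

Power ≈ 0.483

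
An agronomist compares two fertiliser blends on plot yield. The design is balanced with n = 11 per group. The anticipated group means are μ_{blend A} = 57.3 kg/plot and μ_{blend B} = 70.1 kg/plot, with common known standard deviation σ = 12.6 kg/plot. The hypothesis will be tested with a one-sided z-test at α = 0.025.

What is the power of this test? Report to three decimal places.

Power ≈ 0.664

Standardized effect: d = |μ_{blend A} − μ_{blend B}| / σ = |57.3 − 70.1| / 12.6 = 1.0159
Noncentrality parameter: λ = d·√(n/2) = 1.0159 × √(11/2) = 2.3824
Critical value for a one-sided test at α = 0.025: z_α = 1.960.
Power = P(Z > 1.960 − λ) = Φ(0.422) = 0.6637.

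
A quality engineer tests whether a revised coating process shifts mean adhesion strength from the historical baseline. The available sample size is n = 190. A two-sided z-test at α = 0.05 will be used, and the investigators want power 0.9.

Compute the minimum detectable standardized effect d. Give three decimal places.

Need Φ(δ − 1.960) = 0.9, so δ = 1.960 + 1.282 = 3.242.
(Lower-tail contribution to power is negligible for δ > 0.)
δ = d·√n ⇒ d = δ/√n = 3.242/√190 = 0.2352.

d ≈ 0.235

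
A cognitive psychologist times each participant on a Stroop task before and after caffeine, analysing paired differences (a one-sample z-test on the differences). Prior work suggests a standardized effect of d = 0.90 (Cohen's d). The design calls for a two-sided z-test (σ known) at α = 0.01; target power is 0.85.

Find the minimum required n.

For power 0.85 need Φ(δ − z_{0.005}) = 0.85, so δ = z_{0.005} + z_{0.15} = 2.576 + 1.036 = 3.612.
(The Φ(−δ − z_{α/2}) term is vanishingly small for δ > 0 and is dropped in the standard sample-size formula.)
δ = d·√n ⇒ n = (δ/d)² = (3.612 / 0.90)² = 16.11.
Rounding up, n = 17.

n = 17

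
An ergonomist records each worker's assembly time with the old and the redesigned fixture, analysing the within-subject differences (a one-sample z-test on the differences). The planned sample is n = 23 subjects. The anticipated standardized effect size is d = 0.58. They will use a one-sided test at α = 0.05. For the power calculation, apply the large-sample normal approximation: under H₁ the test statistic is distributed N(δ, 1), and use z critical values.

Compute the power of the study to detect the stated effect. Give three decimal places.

Noncentrality parameter: δ = d·√n = 0.58 × √23 = 2.7816
Critical value for a one-sided test at α = 0.05: z_α = 1.645.
Power = Φ(δ − 1.645) = Φ(1.137) = 0.8722.

Power ≈ 0.872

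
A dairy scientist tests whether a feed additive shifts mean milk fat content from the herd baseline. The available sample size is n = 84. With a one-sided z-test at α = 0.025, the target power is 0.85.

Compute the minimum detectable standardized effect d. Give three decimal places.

Required noncentrality: δ = z_{0.025} + z_{0.15} = 1.960 + 1.036 = 2.996.
δ = d·√n ⇒ d = δ/√n = 2.996/√84 = 0.3269.

d ≈ 0.327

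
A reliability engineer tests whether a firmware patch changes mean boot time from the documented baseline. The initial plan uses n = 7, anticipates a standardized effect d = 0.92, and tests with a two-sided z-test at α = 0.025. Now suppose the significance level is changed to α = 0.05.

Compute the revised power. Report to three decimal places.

Power ≈ 0.682

δ = d·√n = 0.92 × √7 = 2.4341 (unchanged). New critical value: z_{0.025} = 1.960.
Revised power = Φ(δ − 1.960) + Φ(−δ − 1.960) = Φ(0.474) + Φ(-4.394) = 0.6823 + 0.0000 = 0.6823.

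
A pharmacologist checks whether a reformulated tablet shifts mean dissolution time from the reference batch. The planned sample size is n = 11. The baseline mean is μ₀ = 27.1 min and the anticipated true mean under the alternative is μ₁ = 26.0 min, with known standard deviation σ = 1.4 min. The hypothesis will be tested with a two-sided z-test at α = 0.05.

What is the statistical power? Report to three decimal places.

Power ≈ 0.741

Standardized effect: d = |μ₁ − μ₀| / σ = |26.0 − 27.1| / 1.4 = 0.7857
Noncentrality parameter: δ = d·√n = 0.7857 × √11 = 2.6059
Critical value for a two-sided test at α = 0.05: z_{α/2} = 1.960.
Power = Φ(δ − 1.960) + Φ(−δ − 1.960) = Φ(0.646) + Φ(-4.566) = 0.7408 + 0.0000 = 0.7408.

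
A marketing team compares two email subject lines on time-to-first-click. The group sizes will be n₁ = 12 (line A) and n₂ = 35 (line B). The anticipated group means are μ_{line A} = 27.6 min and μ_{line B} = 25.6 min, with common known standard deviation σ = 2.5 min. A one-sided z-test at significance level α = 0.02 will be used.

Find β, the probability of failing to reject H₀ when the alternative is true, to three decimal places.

β ≈ 0.368

Standardized effect: d = |μ_{line A} − μ_{line B}| / σ = |27.6 − 25.6| / 2.5 = 0.8000
Noncentrality parameter: δ = d / √(1/n₁ + 1/n₂) = 0.8000 / √(1/12 + 1/35) = 2.3915
Critical value for a one-sided test at α = 0.02: z_α = 2.054.
Power = P(Z > 2.054 − δ) = Φ(0.338) = 0.6322.
Type II error: β = 1 − power = 1 − 0.6322 = 0.3678.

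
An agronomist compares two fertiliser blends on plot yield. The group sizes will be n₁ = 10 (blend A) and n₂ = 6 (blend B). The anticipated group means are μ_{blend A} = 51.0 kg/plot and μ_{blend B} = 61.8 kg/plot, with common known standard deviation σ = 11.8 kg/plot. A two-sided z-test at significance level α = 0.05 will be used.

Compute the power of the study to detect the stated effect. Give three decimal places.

Power ≈ 0.426

Standardized effect: d = |μ_{blend A} − μ_{blend B}| / σ = |51.0 − 61.8| / 11.8 = 0.9153
Noncentrality parameter: δ = d / √(1/n₁ + 1/n₂) = 0.9153 / √(1/10 + 1/6) = 1.7724
Two-sided α = 0.05 → critical value z_{0.025} = 1.960.
Power = Φ(δ − 1.960) + Φ(−δ − 1.960) = Φ(-0.188) + Φ(-3.732) = 0.4256 + 0.0001 = 0.4257.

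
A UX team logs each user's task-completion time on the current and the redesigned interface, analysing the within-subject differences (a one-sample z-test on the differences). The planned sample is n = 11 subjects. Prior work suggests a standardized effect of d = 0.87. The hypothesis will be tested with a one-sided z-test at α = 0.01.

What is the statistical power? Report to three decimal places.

Power ≈ 0.712

Noncentrality parameter: λ = d·√n = 0.87 × √11 = 2.8855
One-sided α = 0.01 → critical value z_{0.01} = 2.326.
Power = P(Z > 2.326 − λ) = Φ(0.559) = 0.7120.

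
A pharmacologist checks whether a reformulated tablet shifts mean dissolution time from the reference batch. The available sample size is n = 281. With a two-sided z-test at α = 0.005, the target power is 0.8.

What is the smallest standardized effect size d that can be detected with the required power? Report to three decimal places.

Need Φ(δ − 2.807) = 0.8, so δ = 2.807 + 0.842 = 3.649.
(Lower-tail contribution to power is negligible for δ > 0.)
δ = d·√n ⇒ d = δ/√n = 3.649/√281 = 0.2177.

d ≈ 0.218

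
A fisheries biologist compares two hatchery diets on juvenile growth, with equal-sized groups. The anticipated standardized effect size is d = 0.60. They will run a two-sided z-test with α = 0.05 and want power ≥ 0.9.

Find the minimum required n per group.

For power 0.9 need Φ(δ − z_{0.025}) = 0.9, so δ = z_{0.025} + z_{0.10} = 1.960 + 1.282 = 3.242.
(For δ > 0 the lower-tail rejection region contributes negligibly to power, so the one-term inversion is standard.)
δ = d·√(n/2) ⇒ n = 2(δ/d)² = 2 × (3.242 / 0.60)² = 58.37.
Rounding up, n = 59 per group.

n = 59 per group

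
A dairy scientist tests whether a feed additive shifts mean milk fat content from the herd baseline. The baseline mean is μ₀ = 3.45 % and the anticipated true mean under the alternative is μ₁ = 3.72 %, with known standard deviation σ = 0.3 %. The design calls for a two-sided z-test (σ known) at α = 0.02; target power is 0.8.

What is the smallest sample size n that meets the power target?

Standardized effect: d = |μ₁ − μ₀| / σ = |3.72 − 3.45| / 0.3 = 0.9000
For power 0.8 need Φ(δ − z_{0.01}) = 0.8, so δ = z_{0.01} + z_{0.20} = 2.326 + 0.842 = 3.168.
(For δ > 0 the lower-tail rejection region contributes negligibly to power, so the one-term inversion is standard.)
δ = d·√n ⇒ n = (δ/d)² = (3.168 / 0.9000)² = 12.39.
Rounding up, n = 13.

n = 13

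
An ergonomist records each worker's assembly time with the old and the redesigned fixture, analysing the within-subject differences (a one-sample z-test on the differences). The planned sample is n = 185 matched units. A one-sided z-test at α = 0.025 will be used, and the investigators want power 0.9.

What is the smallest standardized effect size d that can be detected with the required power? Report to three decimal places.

Required noncentrality: δ = z_{0.025} + z_{0.10} = 1.960 + 1.282 = 3.242.
δ = d·√n ⇒ d = δ/√n = 3.242/√185 = 0.2383.

d ≈ 0.238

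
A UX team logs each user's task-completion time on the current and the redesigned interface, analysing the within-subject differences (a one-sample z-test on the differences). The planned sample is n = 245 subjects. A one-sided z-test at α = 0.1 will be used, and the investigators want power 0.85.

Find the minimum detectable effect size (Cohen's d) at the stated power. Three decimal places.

Required noncentrality: δ = z_{0.1} + z_{0.15} = 1.282 + 1.036 = 2.318.
δ = d·√n ⇒ d = δ/√n = 2.318/√245 = 0.1481.

d ≈ 0.148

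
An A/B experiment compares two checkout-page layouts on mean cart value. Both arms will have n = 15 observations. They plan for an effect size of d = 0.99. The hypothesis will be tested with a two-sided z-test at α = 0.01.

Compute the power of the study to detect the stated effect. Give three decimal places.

Noncentrality parameter: δ = d·√(n/2) = 0.99 × √(15/2) = 2.7112
Two-sided α = 0.01 → critical value z_{0.005} = 2.576.
Power = Φ(δ − 2.576) + Φ(−δ − 2.576) = Φ(0.135) + Φ(-5.287) = 0.5539 + 0.0000 = 0.5539.

Power ≈ 0.554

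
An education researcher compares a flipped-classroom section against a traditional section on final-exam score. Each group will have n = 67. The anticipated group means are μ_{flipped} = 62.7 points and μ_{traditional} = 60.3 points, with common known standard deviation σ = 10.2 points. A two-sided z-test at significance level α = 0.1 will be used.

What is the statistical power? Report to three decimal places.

Power ≈ 0.390

Standardized effect: d = |μ_{flipped} − μ_{traditional}| / σ = |62.7 − 60.3| / 10.2 = 0.2353
Noncentrality parameter: δ = d·√(n/2) = 0.2353 × √(67/2) = 1.3619
Two-sided α = 0.1 → critical value z_{0.05} = 1.645.
Power = Φ(δ − 1.645) + Φ(−δ − 1.645) = Φ(-0.283) + Φ(-3.007) = 0.3886 + 0.0013 = 0.3899.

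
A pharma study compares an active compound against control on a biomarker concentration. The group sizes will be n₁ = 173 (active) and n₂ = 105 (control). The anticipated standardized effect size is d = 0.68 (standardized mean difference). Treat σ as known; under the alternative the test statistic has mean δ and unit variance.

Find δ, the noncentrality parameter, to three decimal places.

The noncentrality parameter scales effect size by the design's sample-size factor: δ = d / √(1/n₁ + 1/n₂) = 0.68 / √(1/173 + 1/105) = 5.4967

δ ≈ 5.497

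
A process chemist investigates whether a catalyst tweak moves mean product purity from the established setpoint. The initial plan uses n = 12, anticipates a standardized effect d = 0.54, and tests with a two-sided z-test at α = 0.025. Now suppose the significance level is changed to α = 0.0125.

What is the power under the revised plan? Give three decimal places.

δ = d·√n = 0.54 × √12 = 1.8706 (unchanged). New critical value: z_{0.0063} = 2.498.
Revised power = Φ(δ − 2.498) + Φ(−δ − 2.498) = Φ(-0.627) + Φ(-4.368) = 0.2653 + 0.0000 = 0.2653.

Power ≈ 0.265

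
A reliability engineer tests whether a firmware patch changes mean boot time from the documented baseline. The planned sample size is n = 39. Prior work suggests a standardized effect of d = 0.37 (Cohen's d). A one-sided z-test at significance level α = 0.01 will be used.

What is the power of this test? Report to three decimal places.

Power ≈ 0.494

Noncentrality parameter: δ = d·√n = 0.37 × √39 = 2.3106
Critical value for a one-sided test at α = 0.01: z_α = 2.326.
Power = P(Z > 2.326 − δ) = Φ(-0.016) = 0.4937.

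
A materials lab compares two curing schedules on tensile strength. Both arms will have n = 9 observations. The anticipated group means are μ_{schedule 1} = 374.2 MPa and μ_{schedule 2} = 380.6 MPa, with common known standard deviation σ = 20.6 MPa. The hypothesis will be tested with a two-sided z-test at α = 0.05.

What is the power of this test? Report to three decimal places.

Standardized effect: d = |μ_{schedule 1} − μ_{schedule 2}| / σ = |374.2 − 380.6| / 20.6 = 0.3107
Noncentrality parameter: δ = d·√(n/2) = 0.3107 × √(9/2) = 0.6591
Two-sided α = 0.05 → critical value z_{0.025} = 1.960.
Power = Φ(δ − 1.960) + Φ(−δ − 1.960) = Φ(-1.301) + Φ(-2.619) = 0.0966 + 0.0044 = 0.1011.

Power ≈ 0.101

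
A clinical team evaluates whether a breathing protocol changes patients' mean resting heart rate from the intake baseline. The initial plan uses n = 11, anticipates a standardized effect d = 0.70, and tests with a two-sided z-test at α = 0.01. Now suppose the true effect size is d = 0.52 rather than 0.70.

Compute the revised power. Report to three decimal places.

Power ≈ 0.197

With d = 0.52: δ = d·√n = 0.52 × √11 = 1.7246. Critical value z_{0.005} = 2.576.
Revised power = Φ(δ − 2.576) + Φ(−δ − 2.576) = Φ(-0.851) + Φ(-4.300) = 0.1973 + 0.0000 = 0.1973.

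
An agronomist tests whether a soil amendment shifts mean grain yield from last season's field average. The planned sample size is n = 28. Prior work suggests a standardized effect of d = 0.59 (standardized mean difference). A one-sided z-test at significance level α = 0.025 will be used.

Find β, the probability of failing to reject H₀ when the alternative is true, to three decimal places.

Noncentrality parameter: λ = d·√n = 0.59 × √28 = 3.1220
One-sided α = 0.025 → critical value z_{0.025} = 1.960.
Power = Φ(λ − 1.960) = Φ(1.162) = 0.8774.
Type II error: β = 1 − power = 1 − 0.8774 = 0.1226.

β ≈ 0.123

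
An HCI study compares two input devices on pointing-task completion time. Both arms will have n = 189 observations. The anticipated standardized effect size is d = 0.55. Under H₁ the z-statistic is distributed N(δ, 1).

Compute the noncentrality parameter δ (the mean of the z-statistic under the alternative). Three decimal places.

δ ≈ 5.347

δ = d·√(n/2) = 0.55 × √(189/2) = 5.3466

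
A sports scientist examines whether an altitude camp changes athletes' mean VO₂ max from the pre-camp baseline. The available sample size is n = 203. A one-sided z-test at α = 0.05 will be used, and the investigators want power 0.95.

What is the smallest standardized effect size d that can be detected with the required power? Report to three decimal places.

d ≈ 0.231

Required noncentrality: δ = z_{0.05} + z_{0.05} = 1.645 + 1.645 = 3.290.
δ = d·√n ⇒ d = δ/√n = 3.290/√203 = 0.2309.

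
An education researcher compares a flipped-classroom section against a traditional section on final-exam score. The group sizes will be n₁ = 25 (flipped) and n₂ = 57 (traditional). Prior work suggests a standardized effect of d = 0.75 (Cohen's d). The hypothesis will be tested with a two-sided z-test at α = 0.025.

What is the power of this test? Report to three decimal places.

Noncentrality parameter: δ = d / √(1/n₁ + 1/n₂) = 0.75 / √(1/25 + 1/57) = 3.1265
Two-sided α = 0.025 → critical value z_{0.0125} = 2.241.
Power = Φ(δ − 2.241) + Φ(−δ − 2.241) = Φ(0.885) + Φ(-5.368) = 0.8120 + 0.0000 = 0.8120.

Power ≈ 0.812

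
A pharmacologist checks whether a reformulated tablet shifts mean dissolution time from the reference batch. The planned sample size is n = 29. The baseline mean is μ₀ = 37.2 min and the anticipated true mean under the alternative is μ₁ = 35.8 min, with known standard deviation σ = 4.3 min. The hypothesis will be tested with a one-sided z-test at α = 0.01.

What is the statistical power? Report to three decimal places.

Power ≈ 0.283

Standardized effect: d = |μ₁ − μ₀| / σ = |35.8 − 37.2| / 4.3 = 0.3256
Noncentrality parameter: δ = d·√n = 0.3256 × √29 = 1.7533
Critical value for a one-sided test at α = 0.01: z_α = 2.326.
Power = Φ(δ − 2.326) = Φ(-0.573) = 0.2833.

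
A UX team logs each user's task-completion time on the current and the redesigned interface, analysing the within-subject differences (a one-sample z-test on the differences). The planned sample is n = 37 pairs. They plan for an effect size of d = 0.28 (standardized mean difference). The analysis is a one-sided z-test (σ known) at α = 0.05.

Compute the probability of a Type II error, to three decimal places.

β ≈ 0.477

Noncentrality parameter: δ = d·√n = 0.28 × √37 = 1.7032
One-sided α = 0.05 → critical value z_{0.05} = 1.645.
Power = P(Z > 1.645 − δ) = Φ(0.058) = 0.5233.
Type II error: β = 1 − power = 1 − 0.5233 = 0.4767.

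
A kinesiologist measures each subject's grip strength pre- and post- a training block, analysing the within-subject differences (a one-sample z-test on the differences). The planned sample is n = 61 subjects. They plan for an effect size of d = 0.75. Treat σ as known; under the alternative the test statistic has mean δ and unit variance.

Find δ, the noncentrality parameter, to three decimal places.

δ ≈ 5.858

The noncentrality parameter scales effect size by the design's sample-size factor: δ = d·√n = 0.75 × √61 = 5.8577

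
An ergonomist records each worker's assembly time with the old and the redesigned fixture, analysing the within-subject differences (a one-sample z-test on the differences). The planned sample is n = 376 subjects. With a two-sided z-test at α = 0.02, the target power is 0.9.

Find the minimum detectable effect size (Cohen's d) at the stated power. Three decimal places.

Need Φ(δ − 2.326) = 0.9, so δ = 2.326 + 1.282 = 3.608.
(The second rejection-region term Φ(−δ − z_{α/2}) is negligible and dropped.)
δ = d·√n ⇒ d = δ/√n = 3.608/√376 = 0.1861.

d ≈ 0.186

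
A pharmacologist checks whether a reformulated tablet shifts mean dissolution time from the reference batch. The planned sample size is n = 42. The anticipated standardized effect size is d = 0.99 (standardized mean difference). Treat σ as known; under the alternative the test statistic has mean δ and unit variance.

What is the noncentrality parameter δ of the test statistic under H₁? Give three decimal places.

The noncentrality parameter scales effect size by the design's sample-size factor: δ = d·√n = 0.99 × √42 = 6.4159

δ ≈ 6.416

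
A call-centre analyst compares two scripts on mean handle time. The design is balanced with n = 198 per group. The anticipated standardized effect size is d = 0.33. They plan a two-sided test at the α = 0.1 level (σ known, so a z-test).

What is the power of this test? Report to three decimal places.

Power ≈ 0.949

Noncentrality parameter: δ = d·√(n/2) = 0.33 × √(198/2) = 3.2835
Critical value for a two-sided test at α = 0.1: z_{α/2} = 1.645.
Power = Φ(δ − 1.645) + Φ(−δ − 1.645) = Φ(1.639) + Φ(-4.928) = 0.9494 + 0.0000 = 0.9494.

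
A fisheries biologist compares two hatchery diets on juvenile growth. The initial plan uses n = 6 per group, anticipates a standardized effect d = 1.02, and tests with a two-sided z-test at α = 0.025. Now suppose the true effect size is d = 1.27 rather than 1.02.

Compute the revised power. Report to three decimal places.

Power ≈ 0.483

With d = 1.27: δ = d·√(n/2) = 1.27 × √(6/2) = 2.1997. Critical value z_{0.0125} = 2.241.
Revised power = Φ(δ − 2.241) + Φ(−δ − 2.241) = Φ(-0.042) + Φ(-4.441) = 0.4834 + 0.0000 = 0.4834.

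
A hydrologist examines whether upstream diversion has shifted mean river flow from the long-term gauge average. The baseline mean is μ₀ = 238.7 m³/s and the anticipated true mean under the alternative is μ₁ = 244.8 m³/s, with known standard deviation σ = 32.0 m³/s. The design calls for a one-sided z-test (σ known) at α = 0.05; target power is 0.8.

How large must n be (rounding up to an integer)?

Standardized effect: d = |μ₁ − μ₀| / σ = |244.8 − 238.7| / 32.0 = 0.1906
Set Φ(δ − 1.645) = 0.8; then δ − 1.645 = Φ⁻¹(0.8) = 0.842, giving δ = 2.486.
δ = d·√n ⇒ n = (δ/d)² = (2.486 / 0.1906)² = 170.14.
Rounding up, n = 171.

n = 171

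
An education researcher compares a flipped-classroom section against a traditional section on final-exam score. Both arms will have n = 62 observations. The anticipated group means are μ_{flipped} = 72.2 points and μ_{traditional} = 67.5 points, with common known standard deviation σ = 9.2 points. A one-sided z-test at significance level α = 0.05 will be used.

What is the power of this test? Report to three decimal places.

Standardized effect: d = |μ_{flipped} − μ_{traditional}| / σ = |72.2 − 67.5| / 9.2 = 0.5109
Noncentrality parameter: δ = d·√(n/2) = 0.5109 × √(62/2) = 2.8444
Critical value for a one-sided test at α = 0.05: z_α = 1.645.
Power = Φ(δ − 1.645) = Φ(1.200) = 0.8848.

Power ≈ 0.885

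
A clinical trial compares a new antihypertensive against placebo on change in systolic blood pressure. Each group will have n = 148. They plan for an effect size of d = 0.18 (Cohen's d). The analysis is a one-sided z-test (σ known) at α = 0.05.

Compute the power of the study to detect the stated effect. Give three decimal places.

Power ≈ 0.462

Noncentrality parameter: δ = d·√(n/2) = 0.18 × √(148/2) = 1.5484
One-sided α = 0.05 → critical value z_{0.05} = 1.645.
Power = Φ(δ − 1.645) = Φ(-0.096) = 0.4616.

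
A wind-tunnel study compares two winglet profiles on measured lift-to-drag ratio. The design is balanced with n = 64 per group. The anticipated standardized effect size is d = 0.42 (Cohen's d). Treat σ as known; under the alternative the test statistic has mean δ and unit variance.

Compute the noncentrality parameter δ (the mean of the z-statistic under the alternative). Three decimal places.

δ ≈ 2.376

δ = d·√(n/2) = 0.42 × √(64/2) = 2.3759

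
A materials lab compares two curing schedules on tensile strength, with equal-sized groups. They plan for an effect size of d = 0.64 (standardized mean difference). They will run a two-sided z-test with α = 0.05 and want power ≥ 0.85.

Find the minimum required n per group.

n = 44 per group

For power 0.85 need Φ(δ − z_{0.025}) = 0.85, so δ = z_{0.025} + z_{0.15} = 1.960 + 1.036 = 2.996.
(Ignoring the negligible lower-tail rejection probability gives the usual closed-form inversion.)
δ = d·√(n/2) ⇒ n = 2(δ/d)² = 2 × (2.996 / 0.64)² = 43.84.
Rounding up, n = 44 per group.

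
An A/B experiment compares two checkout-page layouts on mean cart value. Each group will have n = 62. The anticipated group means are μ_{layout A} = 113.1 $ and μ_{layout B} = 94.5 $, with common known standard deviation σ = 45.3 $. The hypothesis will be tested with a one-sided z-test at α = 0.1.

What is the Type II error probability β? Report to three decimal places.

Standardized effect: d = |μ_{layout A} − μ_{layout B}| / σ = |113.1 − 94.5| / 45.3 = 0.4106
Noncentrality parameter: δ = d·√(n/2) = 0.4106 × √(62/2) = 2.2861
One-sided α = 0.1 → critical value z_{0.1} = 1.282.
Power = P(Z > 1.282 − δ) = Φ(1.005) = 0.8424.
Type II error: β = 1 − power = 1 − 0.8424 = 0.1576.

β ≈ 0.158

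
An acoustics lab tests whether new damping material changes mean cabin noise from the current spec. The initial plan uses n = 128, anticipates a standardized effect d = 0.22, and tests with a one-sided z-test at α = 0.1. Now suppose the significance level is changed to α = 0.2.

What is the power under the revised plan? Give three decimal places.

Power ≈ 0.950

δ = d·√n = 0.22 × √128 = 2.4890 (unchanged). New critical value: z_{0.2} = 0.842.
Revised power = P(Z > 0.842 − δ) = Φ(1.647) = 0.9503.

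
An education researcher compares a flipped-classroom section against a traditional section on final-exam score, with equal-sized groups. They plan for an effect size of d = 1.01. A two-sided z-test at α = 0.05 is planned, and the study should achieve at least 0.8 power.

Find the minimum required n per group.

n = 16 per group

Set Φ(δ − 1.960) = 0.8; then δ − 1.960 = Φ⁻¹(0.8) = 0.842, giving δ = 2.802.
(The Φ(−δ − z_{α/2}) term is vanishingly small for δ > 0 and is dropped in the standard sample-size formula.)
δ = d·√(n/2) ⇒ n = 2(δ/d)² = 2 × (2.802 / 1.01)² = 15.39.
Round up to the next whole unit.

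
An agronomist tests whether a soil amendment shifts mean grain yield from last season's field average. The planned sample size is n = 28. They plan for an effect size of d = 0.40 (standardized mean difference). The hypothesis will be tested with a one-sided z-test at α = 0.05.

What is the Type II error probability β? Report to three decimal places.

Noncentrality parameter: δ = d·√n = 0.40 × √28 = 2.1166
One-sided α = 0.05 → critical value z_{0.05} = 1.645.
Power = Φ(δ − 1.645) = Φ(0.472) = 0.6814.
Type II error: β = 1 − power = 1 − 0.6814 = 0.3186.

β ≈ 0.319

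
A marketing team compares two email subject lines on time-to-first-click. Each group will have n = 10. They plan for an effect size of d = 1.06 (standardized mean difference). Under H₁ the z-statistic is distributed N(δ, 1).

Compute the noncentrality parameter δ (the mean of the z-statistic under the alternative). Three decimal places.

δ ≈ 2.370

δ = d·√(n/2) = 1.06 × √(10/2) = 2.3702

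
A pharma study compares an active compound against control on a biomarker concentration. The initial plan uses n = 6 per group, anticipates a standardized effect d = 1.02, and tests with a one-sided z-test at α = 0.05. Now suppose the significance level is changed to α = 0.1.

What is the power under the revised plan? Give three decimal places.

δ = d·√(n/2) = 1.02 × √(6/2) = 1.7667 (unchanged). New critical value: z_{0.1} = 1.282.
Revised power = Φ(δ − 1.282) = Φ(0.485) = 0.6862.

Power ≈ 0.686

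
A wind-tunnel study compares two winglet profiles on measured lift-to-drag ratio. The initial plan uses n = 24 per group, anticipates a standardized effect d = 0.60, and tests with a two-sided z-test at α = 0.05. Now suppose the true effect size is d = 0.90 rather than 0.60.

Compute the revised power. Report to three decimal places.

Power ≈ 0.877

With d = 0.90: δ = d·√(n/2) = 0.90 × √(24/2) = 3.1177. Critical value z_{0.025} = 1.960.
Revised power = Φ(δ − 1.960) + Φ(−δ − 1.960) = Φ(1.158) + Φ(-5.078) = 0.8765 + 0.0000 = 0.8765.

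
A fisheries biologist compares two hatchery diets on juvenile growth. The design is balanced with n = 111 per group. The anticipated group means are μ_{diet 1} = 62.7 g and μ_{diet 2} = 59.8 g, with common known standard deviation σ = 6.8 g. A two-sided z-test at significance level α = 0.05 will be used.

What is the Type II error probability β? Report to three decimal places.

Standardized effect: d = |μ_{diet 1} − μ_{diet 2}| / σ = |62.7 − 59.8| / 6.8 = 0.4265
Noncentrality parameter: δ = d·√(n/2) = 0.4265 × √(111/2) = 3.1771
Two-sided α = 0.05 → critical value z_{0.025} = 1.960.
Power = Φ(δ − 1.960) + Φ(−δ − 1.960) = Φ(1.217) + Φ(-5.137) = 0.8882 + 0.0000 = 0.8882.
Type II error: β = 1 − power = 1 − 0.8882 = 0.1118.

β ≈ 0.112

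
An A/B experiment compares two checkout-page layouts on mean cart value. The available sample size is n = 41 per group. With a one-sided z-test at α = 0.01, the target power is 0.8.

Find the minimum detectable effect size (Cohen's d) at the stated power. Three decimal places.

Required noncentrality: δ = z_{0.01} + z_{0.20} = 2.326 + 0.842 = 3.168.
δ = d·√(n/2) ⇒ d = δ/√(n/2) = 3.168/√(41/2) = 0.6997.

d ≈ 0.700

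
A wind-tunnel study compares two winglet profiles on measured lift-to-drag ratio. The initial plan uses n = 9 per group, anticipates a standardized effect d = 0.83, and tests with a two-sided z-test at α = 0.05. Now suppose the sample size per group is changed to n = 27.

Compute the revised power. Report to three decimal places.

Power ≈ 0.862

With n = 27 per group: δ = d·√(n/2) = 0.83 × √(27/2) = 3.0496. Critical value z_{0.025} = 1.960.
Revised power = Φ(δ − 1.960) + Φ(−δ − 1.960) = Φ(1.090) + Φ(-5.010) = 0.8621 + 0.0000 = 0.8621.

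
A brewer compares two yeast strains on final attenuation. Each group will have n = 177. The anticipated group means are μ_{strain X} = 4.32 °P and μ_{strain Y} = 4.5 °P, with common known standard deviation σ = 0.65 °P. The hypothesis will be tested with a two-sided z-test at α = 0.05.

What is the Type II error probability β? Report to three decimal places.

β ≈ 0.259

Standardized effect: d = |μ_{strain X} − μ_{strain Y}| / σ = |4.32 − 4.5| / 0.65 = 0.2769
Noncentrality parameter: δ = d·√(n/2) = 0.2769 × √(177/2) = 2.6051
Critical value for a two-sided test at α = 0.05: z_{α/2} = 1.960.
Power = Φ(δ − 1.960) + Φ(−δ − 1.960) = Φ(0.645) + Φ(-4.565) = 0.7406 + 0.0000 = 0.7406.
Type II error: β = 1 − power = 1 − 0.7406 = 0.2594.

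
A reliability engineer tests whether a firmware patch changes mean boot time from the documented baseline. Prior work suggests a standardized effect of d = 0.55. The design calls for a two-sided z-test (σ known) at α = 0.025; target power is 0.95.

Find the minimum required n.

n = 50

Set Φ(δ − 2.241) = 0.95; then δ − 2.241 = Φ⁻¹(0.95) = 1.645, giving δ = 3.886.
(Ignoring the negligible lower-tail rejection probability gives the usual closed-form inversion.)
δ = d·√n ⇒ n = (δ/d)² = (3.886 / 0.55)² = 49.93.
Round up to the next whole unit.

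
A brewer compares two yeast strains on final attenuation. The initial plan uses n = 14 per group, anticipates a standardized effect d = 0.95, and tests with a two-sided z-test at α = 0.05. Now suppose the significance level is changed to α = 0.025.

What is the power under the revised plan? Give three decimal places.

δ = d·√(n/2) = 0.95 × √(14/2) = 2.5135 (unchanged). New critical value: z_{0.0125} = 2.241.
Revised power = Φ(δ − 2.241) + Φ(−δ − 2.241) = Φ(0.272) + Φ(-4.755) = 0.6072 + 0.0000 = 0.6072.

Power ≈ 0.607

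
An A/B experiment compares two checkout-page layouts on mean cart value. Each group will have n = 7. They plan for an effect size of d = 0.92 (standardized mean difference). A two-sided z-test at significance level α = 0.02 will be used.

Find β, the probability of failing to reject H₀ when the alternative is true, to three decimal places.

β ≈ 0.727

Noncentrality parameter: λ = d·√(n/2) = 0.92 × √(7/2) = 1.7212
Critical value for a two-sided test at α = 0.02: z_{α/2} = 2.326.
Power = Φ(λ − 2.326) + Φ(−λ − 2.326) = Φ(-0.605) + Φ(-4.048) = 0.2725 + 0.0000 = 0.2726.
Type II error: β = 1 − power = 1 − 0.2726 = 0.7274.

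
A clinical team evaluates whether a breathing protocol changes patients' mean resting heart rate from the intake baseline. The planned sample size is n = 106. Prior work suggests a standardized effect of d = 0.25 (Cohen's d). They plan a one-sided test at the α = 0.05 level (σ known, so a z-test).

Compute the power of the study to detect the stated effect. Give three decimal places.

Noncentrality parameter: δ = d·√n = 0.25 × √106 = 2.5739
Critical value for a one-sided test at α = 0.05: z_α = 1.645.
Power = Φ(δ − 1.645) = Φ(0.929) = 0.8236.

Power ≈ 0.824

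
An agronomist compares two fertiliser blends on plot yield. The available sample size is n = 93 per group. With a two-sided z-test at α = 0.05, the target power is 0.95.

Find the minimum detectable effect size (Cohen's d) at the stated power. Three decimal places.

d ≈ 0.529

Required noncentrality: δ = z_{0.025} + z_{0.05} = 1.960 + 1.645 = 3.605.
(Lower-tail contribution to power is negligible for δ > 0.)
δ = d·√(n/2) ⇒ d = δ/√(n/2) = 3.605/√(93/2) = 0.5286.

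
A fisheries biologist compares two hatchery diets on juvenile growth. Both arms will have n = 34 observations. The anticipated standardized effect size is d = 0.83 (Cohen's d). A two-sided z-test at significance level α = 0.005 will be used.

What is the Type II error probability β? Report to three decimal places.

β ≈ 0.269

Noncentrality parameter: λ = d·√(n/2) = 0.83 × √(34/2) = 3.4222
Two-sided α = 0.005 → critical value z_{0.0025} = 2.807.
Power = Φ(λ − 2.807) + Φ(−λ − 2.807) = Φ(0.615) + Φ(-6.229) = 0.7308 + 0.0000 = 0.7308.
Type II error: β = 1 − power = 1 − 0.7308 = 0.2692.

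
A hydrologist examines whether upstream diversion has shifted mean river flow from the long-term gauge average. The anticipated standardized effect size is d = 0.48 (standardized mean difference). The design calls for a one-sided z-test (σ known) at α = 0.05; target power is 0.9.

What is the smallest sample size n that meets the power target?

Set Φ(δ − 1.645) = 0.9; then δ − 1.645 = Φ⁻¹(0.9) = 1.282, giving δ = 2.926.
δ = d·√n ⇒ n = (δ/d)² = (2.926 / 0.48)² = 37.17.
Rounding up, n = 38.

n = 38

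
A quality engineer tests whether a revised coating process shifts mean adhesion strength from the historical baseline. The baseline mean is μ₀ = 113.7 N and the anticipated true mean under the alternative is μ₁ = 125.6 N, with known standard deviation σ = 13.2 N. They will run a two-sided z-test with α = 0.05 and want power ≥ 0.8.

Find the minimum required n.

Standardized effect: d = |μ₁ − μ₀| / σ = |125.6 − 113.7| / 13.2 = 0.9015
Set Φ(δ − 1.960) = 0.8; then δ − 1.960 = Φ⁻¹(0.8) = 0.842, giving δ = 2.802.
(For δ > 0 the lower-tail rejection region contributes negligibly to power, so the one-term inversion is standard.)
δ = d·√n ⇒ n = (δ/d)² = (2.802 / 0.9015)² = 9.66.
Round up to the next whole unit.

n = 10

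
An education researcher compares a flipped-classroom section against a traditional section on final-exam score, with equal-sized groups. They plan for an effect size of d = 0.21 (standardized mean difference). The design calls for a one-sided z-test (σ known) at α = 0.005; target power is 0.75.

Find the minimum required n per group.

For power 0.75 need Φ(δ − z_{0.005}) = 0.75, so δ = z_{0.005} + z_{0.25} = 2.576 + 0.674 = 3.250.
δ = d·√(n/2) ⇒ n = 2(δ/d)² = 2 × (3.250 / 0.21)² = 479.12.
Rounding up, n = 480 per group.

n = 480 per group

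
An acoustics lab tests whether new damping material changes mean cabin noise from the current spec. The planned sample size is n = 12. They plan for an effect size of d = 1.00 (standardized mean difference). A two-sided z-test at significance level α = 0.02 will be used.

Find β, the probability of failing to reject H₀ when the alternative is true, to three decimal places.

β ≈ 0.128

Noncentrality parameter: δ = d·√n = 1.00 × √12 = 3.4641
Two-sided α = 0.02 → critical value z_{0.01} = 2.326.
Power = Φ(δ − 2.326) + Φ(−δ − 2.326) = Φ(1.138) + Φ(-5.790) = 0.8724 + 0.0000 = 0.8724.
Type II error: β = 1 − power = 1 − 0.8724 = 0.1276.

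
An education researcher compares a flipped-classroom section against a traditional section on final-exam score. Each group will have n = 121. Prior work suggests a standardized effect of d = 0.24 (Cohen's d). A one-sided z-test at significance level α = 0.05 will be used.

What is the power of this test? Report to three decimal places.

Power ≈ 0.588

Noncentrality parameter: δ = d·√(n/2) = 0.24 × √(121/2) = 1.8668
Critical value for a one-sided test at α = 0.05: z_α = 1.645.
Power = Φ(δ − 1.645) = Φ(0.222) = 0.5878.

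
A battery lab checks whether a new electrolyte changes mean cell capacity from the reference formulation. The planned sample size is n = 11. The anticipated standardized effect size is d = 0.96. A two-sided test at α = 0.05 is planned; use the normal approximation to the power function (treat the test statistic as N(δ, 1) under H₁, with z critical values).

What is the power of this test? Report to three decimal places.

Power ≈ 0.890

Noncentrality parameter: δ = d·√n = 0.96 × √11 = 3.1840
Critical value for a two-sided test at α = 0.05: z_{α/2} = 1.960.
Power = Φ(δ − 1.960) + Φ(−δ − 1.960) = Φ(1.224) + Φ(-5.144) = 0.8895 + 0.0000 = 0.8895.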